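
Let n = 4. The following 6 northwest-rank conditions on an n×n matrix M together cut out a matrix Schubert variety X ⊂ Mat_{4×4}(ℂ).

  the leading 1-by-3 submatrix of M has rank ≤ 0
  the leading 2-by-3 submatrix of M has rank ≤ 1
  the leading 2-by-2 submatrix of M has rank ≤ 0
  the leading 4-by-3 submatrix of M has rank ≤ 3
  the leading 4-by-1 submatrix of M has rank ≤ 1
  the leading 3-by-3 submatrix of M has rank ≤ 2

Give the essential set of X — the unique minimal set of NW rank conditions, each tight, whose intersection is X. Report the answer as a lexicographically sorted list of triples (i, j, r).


Computing R[i][j] = min implied NW-rank bound (n=4, 6 conditions):

  row 1: 0, 0, 0, 1
  row 2: 0, 0, 1, 2
  row 3: 1, 1, 2, 3
  row 4: 1, 2, 3, 4

hence w(1..4) = (4, 3, 1, 2).

Fulton essential set (2 of the 5 Rothe cells):

[(1, 3, 0), (2, 2, 0)]


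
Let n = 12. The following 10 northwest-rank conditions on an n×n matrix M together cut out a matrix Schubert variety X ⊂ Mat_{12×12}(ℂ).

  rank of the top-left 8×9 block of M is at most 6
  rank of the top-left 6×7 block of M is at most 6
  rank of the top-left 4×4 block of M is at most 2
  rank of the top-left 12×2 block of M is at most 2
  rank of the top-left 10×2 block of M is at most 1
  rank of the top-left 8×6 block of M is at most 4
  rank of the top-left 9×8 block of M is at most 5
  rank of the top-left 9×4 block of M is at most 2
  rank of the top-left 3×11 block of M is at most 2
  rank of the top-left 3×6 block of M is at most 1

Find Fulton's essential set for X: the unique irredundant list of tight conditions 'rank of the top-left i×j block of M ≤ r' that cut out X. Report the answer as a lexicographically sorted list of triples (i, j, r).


The tightest implied rank at each (i,j), from the 10 conditions:

  i=1: 1 | 1 | 1 | 1 | 1 | 1 | 1 | 1 | 1 | 1 | 1 | 1
  i=2: 1 | 1 | 1 | 1 | 1 | 1 | 2 | 2 | 2 | 2 | 2 | 2
  i=3: 1 | 1 | 1 | 1 | 1 | 1 | 2 | 2 | 2 | 2 | 2 | 3
  i=4: 1 | 1 | 2 | 2 | 2 | 2 | 3 | 3 | 3 | 3 | 3 | 4
  i=5: 1 | 1 | 2 | 2 | 3 | 3 | 4 | 4 | 4 | 4 | 4 | 5
  i=6: 1 | 1 | 2 | 2 | 3 | 4 | 5 | 5 | 5 | 5 | 5 | 6
  i=7: 1 | 1 | 2 | 2 | 3 | 4 | 5 | 5 | 6 | 6 | 6 | 7
  i=8: 1 | 1 | 2 | 2 | 3 | 4 | 5 | 5 | 6 | 7 | 7 | 8
  i=9: 1 | 1 | 2 | 2 | 3 | 4 | 5 | 5 | 6 | 7 | 8 | 9
  i=10: 1 | 1 | 2 | 3 | 4 | 5 | 6 | 6 | 7 | 8 | 9 | 10
  i=11: 1 | 2 | 3 | 4 | 5 | 6 | 7 | 7 | 8 | 9 | 10 | 11
  i=12: 1 | 2 | 3 | 4 | 5 | 6 | 7 | 8 | 9 | 10 | 11 | 12

hence w(1..12) = (1, 7, 12, 3, 5, 6, 9, 10, 11, 4, 2, 8).

5 SE-corners of the 29-cell Rothe diagram give Ess(w):

[(3, 6, 1), (3, 11, 2), (9, 4, 2), (9, 8, 5), (10, 2, 1)]


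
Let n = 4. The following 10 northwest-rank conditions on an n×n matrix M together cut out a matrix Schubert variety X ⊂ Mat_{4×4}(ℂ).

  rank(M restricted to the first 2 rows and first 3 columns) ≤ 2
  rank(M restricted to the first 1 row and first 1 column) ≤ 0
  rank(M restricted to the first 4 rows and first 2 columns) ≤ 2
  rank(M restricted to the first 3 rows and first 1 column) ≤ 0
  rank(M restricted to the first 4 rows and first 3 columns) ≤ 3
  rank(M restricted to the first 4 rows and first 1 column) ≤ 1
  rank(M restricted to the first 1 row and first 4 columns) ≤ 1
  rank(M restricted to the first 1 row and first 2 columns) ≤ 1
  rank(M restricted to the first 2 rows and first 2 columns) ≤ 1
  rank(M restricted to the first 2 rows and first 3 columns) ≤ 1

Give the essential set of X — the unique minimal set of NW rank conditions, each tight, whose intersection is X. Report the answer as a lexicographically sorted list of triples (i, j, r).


Reconstructing r_w from the 10 given conditions:

  R[1]: 0, 1, 1, 1
  R[2]: 0, 1, 1, 2
  R[3]: 0, 1, 2, 3
  R[4]: 1, 2, 3, 4

reading off 1-entries of Δ²R: w = (2, 4, 3, 1).

2 SE-corners of the 4-cell Rothe diagram give Ess(w):

[(2, 3, 1), (3, 1, 0)]


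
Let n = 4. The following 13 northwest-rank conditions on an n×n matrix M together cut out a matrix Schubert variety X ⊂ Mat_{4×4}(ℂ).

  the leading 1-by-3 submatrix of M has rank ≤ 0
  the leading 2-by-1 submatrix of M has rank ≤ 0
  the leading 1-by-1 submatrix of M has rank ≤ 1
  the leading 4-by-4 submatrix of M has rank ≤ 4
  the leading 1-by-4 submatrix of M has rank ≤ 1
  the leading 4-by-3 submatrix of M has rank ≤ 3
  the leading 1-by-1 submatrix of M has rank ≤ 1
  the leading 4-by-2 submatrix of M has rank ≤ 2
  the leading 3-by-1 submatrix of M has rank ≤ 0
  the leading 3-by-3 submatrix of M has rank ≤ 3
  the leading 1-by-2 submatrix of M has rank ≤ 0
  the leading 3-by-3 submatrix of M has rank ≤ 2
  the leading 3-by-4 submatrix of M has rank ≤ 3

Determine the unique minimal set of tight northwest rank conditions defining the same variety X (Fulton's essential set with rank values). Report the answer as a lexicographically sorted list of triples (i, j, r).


Reconstructing r_w from the 13 given conditions:

  R[1]: 0, 0, 0, 1
  R[2]: 0, 1, 1, 2
  R[3]: 0, 1, 2, 3
  R[4]: 1, 2, 3, 4

the unique w with this rank table is (4, 2, 3, 1).

Rothe diagram D(w) (5 cells), 2 SE-corners (essential conditions):

[(1, 3, 0), (3, 1, 0)]


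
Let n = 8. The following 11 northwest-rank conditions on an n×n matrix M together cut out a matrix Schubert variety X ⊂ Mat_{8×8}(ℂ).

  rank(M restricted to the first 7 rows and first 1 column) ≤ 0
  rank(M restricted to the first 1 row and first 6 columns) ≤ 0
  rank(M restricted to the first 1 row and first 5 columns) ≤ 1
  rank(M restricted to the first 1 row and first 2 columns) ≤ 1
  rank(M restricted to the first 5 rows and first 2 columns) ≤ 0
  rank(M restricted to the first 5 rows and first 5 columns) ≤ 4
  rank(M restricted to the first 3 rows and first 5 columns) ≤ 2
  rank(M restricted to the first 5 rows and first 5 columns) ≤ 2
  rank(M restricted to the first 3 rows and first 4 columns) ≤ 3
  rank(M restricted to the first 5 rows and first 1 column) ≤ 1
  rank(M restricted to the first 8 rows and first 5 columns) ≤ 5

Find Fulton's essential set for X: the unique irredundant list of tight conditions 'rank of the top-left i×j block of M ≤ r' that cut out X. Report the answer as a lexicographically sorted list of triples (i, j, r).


Computing R[i][j] = min implied NW-rank bound (n=8, 11 conditions):

  R[1]: 0  0  0  0  0  0  1  1
  R[2]: 0  0  1  1  1  1  2  2
  R[3]: 0  0  1  2  2  2  3  3
  R[4]: 0  0  1  2  2  3  4  4
  R[5]: 0  0  1  2  2  3  4  5
  R[6]: 0  1  2  3  3  4  5  6
  R[7]: 0  1  2  3  4  5  6  7
  R[8]: 1  2  3  4  5  6  7  8

so w = (7, 3, 4, 6, 8, 2, 5, 1).

ℓ(w)=18; the 4 essential cells (i,j,r):

[(1, 6, 0), (5, 2, 0), (5, 5, 2), (7, 1, 0)]


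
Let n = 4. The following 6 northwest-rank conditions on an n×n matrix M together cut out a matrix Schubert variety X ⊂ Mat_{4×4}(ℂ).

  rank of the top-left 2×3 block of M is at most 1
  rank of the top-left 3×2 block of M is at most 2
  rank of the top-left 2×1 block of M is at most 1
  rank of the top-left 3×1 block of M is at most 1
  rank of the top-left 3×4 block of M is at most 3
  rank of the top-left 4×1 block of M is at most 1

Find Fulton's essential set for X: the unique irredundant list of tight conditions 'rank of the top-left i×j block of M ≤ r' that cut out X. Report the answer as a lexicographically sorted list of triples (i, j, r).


Rank table r_w(4×4) implied by the 6 constraints:

  R[1]: 1 1 1 1
  R[2]: 1 1 1 2
  R[3]: 1 2 2 3
  R[4]: 1 2 3 4

giving w = (1, 4, 2, 3) via Δ²R.

1 SE-corner of the 2-cell Rothe diagram gives Ess(w):

[(2, 3, 1)]


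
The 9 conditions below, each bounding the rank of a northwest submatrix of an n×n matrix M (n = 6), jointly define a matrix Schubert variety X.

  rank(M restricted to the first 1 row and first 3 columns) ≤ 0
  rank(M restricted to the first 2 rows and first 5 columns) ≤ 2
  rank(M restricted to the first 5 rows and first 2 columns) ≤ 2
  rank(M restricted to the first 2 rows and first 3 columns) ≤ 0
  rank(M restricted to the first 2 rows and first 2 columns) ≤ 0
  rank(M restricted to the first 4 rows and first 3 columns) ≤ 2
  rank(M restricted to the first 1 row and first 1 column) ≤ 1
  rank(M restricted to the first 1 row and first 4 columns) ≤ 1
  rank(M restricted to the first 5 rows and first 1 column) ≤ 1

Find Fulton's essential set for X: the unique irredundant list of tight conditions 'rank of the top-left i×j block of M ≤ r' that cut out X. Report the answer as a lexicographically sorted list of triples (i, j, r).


Reconstructing r_w from the 9 given conditions:

  0 0 0 1 1 1
  0 0 0 1 2 2
  1 1 1 2 3 3
  1 2 2 3 4 4
  1 2 3 4 5 5
  1 2 3 4 5 6

giving w = (4, 5, 1, 2, 3, 6) via Δ²R.

D(w) has 6 cells with 1 SE-corner; essential set:

[(2, 3, 0)]


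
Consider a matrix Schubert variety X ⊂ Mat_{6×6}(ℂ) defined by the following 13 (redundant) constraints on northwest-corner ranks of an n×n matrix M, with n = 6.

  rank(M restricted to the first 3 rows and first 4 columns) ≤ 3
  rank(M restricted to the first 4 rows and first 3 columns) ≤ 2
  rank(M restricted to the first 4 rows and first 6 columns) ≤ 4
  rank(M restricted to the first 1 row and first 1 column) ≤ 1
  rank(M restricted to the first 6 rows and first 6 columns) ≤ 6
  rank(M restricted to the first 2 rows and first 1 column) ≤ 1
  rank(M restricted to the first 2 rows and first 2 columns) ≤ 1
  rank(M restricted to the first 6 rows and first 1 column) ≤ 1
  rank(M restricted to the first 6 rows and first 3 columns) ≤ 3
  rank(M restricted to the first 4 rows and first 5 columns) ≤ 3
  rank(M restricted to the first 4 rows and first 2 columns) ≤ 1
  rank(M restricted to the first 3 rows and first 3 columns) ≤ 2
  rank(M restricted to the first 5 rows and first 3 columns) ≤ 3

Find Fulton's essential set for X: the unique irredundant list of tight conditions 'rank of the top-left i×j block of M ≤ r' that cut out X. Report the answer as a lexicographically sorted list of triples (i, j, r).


The tightest implied rank at each (i,j), from the 13 conditions:

  1, 1, 1, 1, 1, 1
  1, 1, 2, 2, 2, 2
  1, 1, 2, 3, 3, 3
  1, 1, 2, 3, 3, 4
  1, 2, 3, 4, 4, 5
  1, 2, 3, 4, 5, 6

giving w = (1, 3, 4, 6, 2, 5) via Δ²R.

|D(w)|=4, |Ess(w)|=2:

[(4, 2, 1), (4, 5, 3)]


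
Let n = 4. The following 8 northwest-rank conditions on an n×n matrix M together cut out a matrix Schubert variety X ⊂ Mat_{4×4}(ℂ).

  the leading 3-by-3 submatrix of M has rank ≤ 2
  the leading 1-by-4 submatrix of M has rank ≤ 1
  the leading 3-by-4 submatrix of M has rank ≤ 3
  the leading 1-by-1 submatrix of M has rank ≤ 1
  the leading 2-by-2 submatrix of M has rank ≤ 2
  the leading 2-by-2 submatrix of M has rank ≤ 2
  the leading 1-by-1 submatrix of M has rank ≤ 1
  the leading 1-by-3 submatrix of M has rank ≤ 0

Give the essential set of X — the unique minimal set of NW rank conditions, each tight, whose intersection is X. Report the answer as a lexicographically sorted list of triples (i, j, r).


The tightest implied rank at each (i,j), from the 8 conditions:

  row 1: 0  0  0  1
  row 2: 1  1  1  2
  row 3: 1  2  2  3
  row 4: 1  2  3  4

the unique w with this rank table is (4, 1, 2, 3).

1 SE-corner of the 3-cell Rothe diagram gives Ess(w):

[(1, 3, 0)]


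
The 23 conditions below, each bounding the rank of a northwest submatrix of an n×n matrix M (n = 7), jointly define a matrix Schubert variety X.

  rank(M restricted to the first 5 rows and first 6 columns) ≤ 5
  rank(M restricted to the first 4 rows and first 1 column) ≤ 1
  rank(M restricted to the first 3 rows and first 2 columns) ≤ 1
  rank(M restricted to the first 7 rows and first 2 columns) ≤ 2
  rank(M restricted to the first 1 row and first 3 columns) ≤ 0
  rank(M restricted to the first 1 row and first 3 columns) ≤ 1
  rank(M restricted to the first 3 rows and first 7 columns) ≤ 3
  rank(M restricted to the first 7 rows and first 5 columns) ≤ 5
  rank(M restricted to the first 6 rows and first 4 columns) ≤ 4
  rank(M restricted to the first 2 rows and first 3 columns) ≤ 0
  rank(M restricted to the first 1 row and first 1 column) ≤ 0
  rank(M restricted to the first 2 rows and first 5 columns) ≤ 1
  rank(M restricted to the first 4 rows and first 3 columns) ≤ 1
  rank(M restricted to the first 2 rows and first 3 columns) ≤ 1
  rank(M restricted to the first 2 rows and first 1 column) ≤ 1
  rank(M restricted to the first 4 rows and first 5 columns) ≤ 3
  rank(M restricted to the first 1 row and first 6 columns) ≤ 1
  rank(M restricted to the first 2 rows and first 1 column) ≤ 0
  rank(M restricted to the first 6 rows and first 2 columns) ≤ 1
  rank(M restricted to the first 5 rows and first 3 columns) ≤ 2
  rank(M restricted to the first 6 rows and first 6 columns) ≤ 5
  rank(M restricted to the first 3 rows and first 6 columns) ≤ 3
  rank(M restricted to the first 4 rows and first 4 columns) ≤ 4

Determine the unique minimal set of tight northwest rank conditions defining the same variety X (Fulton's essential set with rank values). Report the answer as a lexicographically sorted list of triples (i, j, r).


Propagating the 23 rank bounds to every northwest block:

  row 1: 0 0 0 1 1 1 1
  row 2: 0 0 0 1 1 2 2
  row 3: 1 1 1 2 2 3 3
  row 4: 1 1 1 2 3 4 4
  row 5: 1 1 2 3 4 5 5
  row 6: 1 1 2 3 4 5 6
  row 7: 1 2 3 4 5 6 7

hence w(1..7) = (4, 6, 1, 5, 3, 7, 2).

Rothe diagram D(w) (11 cells), 4 SE-corners (essential conditions):

[(2, 3, 0), (2, 5, 1), (4, 3, 1), (6, 2, 1)]


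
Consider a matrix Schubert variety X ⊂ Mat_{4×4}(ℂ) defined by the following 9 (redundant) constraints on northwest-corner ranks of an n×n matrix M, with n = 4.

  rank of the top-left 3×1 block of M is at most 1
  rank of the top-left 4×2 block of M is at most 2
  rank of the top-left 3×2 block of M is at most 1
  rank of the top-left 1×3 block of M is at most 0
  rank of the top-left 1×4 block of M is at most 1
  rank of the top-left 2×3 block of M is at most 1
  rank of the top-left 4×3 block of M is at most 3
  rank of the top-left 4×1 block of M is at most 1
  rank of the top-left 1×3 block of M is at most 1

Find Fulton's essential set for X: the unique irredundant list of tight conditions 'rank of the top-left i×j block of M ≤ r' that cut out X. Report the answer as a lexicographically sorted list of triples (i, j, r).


Computing R[i][j] = min implied NW-rank bound (n=4, 9 conditions):

  R[1]: 0 | 0 | 0 | 1
  R[2]: 1 | 1 | 1 | 2
  R[3]: 1 | 1 | 2 | 3
  R[4]: 1 | 2 | 3 | 4

so w = (4, 1, 3, 2).

2 SE-corners of the 4-cell Rothe diagram give Ess(w):

[(1, 3, 0), (3, 2, 1)]


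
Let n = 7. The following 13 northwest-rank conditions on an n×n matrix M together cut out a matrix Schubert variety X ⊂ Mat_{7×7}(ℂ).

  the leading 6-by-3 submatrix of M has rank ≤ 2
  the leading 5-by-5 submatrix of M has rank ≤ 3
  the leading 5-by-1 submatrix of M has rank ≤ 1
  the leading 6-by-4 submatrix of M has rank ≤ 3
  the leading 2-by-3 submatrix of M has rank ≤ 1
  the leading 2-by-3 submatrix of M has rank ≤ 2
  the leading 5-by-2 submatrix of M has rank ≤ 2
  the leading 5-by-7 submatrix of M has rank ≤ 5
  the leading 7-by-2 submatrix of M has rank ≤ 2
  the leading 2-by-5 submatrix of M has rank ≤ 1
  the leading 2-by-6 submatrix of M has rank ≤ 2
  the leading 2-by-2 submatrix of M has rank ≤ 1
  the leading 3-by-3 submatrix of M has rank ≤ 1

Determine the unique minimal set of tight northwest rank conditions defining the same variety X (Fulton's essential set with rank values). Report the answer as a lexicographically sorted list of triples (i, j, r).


Propagating the 13 rank bounds to every northwest block:

  row 1: 1, 1, 1, 1, 1, 1, 1
  row 2: 1, 1, 1, 1, 1, 2, 2
  row 3: 1, 1, 1, 2, 2, 3, 3
  row 4: 1, 2, 2, 3, 3, 4, 4
  row 5: 1, 2, 2, 3, 3, 4, 5
  row 6: 1, 2, 2, 3, 4, 5, 6
  row 7: 1, 2, 3, 4, 5, 6, 7

giving w = (1, 6, 4, 2, 7, 5, 3) via Δ²R.

|D(w)|=9, |Ess(w)|=4:

[(2, 5, 1), (3, 3, 1), (5, 5, 3), (6, 3, 2)]


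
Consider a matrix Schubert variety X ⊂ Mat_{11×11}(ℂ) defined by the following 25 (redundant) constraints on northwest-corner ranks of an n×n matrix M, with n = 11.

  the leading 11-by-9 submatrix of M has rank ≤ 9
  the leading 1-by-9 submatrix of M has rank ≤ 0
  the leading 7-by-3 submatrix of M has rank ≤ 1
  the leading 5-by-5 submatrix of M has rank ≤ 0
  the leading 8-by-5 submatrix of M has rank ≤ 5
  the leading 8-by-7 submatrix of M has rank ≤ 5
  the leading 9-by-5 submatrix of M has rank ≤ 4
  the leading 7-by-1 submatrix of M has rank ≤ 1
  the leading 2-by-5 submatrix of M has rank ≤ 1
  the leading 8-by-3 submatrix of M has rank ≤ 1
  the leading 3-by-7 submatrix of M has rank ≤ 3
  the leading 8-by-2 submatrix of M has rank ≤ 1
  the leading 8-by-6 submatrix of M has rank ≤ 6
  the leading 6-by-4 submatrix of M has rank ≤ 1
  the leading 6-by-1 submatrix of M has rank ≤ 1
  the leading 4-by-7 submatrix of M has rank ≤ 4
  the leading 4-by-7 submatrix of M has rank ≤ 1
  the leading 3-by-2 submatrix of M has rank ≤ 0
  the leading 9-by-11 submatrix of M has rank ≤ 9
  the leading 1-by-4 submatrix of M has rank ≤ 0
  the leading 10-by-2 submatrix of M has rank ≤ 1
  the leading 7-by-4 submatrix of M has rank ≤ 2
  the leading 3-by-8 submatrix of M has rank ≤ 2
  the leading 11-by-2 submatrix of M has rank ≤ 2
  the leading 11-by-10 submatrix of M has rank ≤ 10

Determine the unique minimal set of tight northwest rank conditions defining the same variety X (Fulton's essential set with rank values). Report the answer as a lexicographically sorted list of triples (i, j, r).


The tightest implied rank at each (i,j), from the 25 conditions:

  i=1: 0, 0, 0, 0, 0, 0, 0, 0, 0, 1, 1
  i=2: 0, 0, 0, 0, 0, 1, 1, 1, 1, 2, 2
  i=3: 0, 0, 0, 0, 0, 1, 1, 2, 2, 3, 3
  i=4: 0, 0, 0, 0, 0, 1, 1, 2, 3, 4, 4
  i=5: 0, 0, 0, 0, 0, 1, 2, 3, 4, 5, 5
  i=6: 1, 1, 1, 1, 1, 2, 3, 4, 5, 6, 6
  i=7: 1, 1, 1, 2, 2, 3, 4, 5, 6, 7, 7
  i=8: 1, 1, 1, 2, 3, 4, 5, 6, 7, 8, 8
  i=9: 1, 1, 2, 3, 4, 5, 6, 7, 8, 9, 9
  i=10: 1, 1, 2, 3, 4, 5, 6, 7, 8, 9, 10
  i=11: 1, 2, 3, 4, 5, 6, 7, 8, 9, 10, 11

second differences of R give the permutation w = (10, 6, 8, 9, 7, 1, 4, 5, 3, 11, 2).

Fulton essential set (5 of the 37 Rothe cells):

[(1, 9, 0), (4, 7, 1), (5, 5, 0), (8, 3, 1), (10, 2, 1)]


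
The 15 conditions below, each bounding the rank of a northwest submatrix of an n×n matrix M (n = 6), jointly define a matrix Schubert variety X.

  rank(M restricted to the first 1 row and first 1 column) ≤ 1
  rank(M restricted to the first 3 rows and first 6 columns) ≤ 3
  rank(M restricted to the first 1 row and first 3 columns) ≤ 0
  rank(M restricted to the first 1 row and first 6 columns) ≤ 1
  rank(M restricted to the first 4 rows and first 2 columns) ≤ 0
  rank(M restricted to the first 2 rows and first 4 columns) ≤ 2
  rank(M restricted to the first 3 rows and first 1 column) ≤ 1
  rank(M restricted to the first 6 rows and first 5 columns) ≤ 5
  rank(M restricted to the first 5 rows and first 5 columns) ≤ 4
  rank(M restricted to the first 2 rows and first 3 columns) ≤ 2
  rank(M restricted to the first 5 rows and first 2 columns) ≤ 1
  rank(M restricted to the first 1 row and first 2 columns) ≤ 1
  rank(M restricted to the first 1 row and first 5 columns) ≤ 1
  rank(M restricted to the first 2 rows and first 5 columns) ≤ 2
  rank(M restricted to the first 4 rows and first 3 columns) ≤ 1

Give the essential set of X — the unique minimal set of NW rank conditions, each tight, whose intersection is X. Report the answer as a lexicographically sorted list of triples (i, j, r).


Recovering R(i,j) via the rank-extension bound from the 15 conditions:

  0, 0, 0, 1, 1, 1
  0, 0, 1, 2, 2, 2
  0, 0, 1, 2, 3, 3
  0, 0, 1, 2, 3, 4
  1, 1, 2, 3, 4, 5
  1, 2, 3, 4, 5, 6

giving w = (4, 3, 5, 6, 1, 2) via Δ²R.

Fulton essential set (2 of the 9 Rothe cells):

[(1, 3, 0), (4, 2, 0)]


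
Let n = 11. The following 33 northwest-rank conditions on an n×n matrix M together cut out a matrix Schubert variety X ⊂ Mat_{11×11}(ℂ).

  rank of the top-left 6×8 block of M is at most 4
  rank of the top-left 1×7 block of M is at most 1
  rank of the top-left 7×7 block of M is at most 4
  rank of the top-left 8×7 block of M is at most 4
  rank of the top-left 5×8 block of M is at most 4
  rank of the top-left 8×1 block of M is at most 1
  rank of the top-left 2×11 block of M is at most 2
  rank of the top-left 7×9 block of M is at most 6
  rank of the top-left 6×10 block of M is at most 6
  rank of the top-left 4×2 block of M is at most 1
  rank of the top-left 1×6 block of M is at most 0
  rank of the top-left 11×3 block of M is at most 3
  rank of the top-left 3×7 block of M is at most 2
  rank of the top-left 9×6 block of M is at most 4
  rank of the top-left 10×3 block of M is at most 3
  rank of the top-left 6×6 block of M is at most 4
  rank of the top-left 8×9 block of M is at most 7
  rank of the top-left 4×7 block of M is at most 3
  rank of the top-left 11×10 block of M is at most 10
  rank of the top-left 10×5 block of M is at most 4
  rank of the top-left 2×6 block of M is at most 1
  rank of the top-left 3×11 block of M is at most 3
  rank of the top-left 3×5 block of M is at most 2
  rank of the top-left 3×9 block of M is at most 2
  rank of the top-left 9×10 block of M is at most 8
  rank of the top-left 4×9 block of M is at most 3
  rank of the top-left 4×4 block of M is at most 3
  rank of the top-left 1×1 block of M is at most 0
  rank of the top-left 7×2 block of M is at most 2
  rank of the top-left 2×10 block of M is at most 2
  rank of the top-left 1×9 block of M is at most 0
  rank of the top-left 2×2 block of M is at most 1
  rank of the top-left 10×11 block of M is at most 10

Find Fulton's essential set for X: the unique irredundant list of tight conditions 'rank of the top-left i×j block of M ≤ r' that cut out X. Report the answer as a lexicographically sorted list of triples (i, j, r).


Propagating the 33 rank bounds to every northwest block:

  row 1: 0, 0, 0, 0, 0, 0, 0, 0, 0, 1, 1
  row 2: 1, 1, 1, 1, 1, 1, 1, 1, 1, 2, 2
  row 3: 1, 1, 2, 2, 2, 2, 2, 2, 2, 3, 3
  row 4: 1, 1, 2, 3, 3, 3, 3, 3, 3, 4, 4
  row 5: 1, 2, 3, 4, 4, 4, 4, 4, 4, 5, 5
  row 6: 1, 2, 3, 4, 4, 4, 4, 4, 5, 6, 6
  row 7: 1, 2, 3, 4, 4, 4, 4, 5, 6, 7, 7
  row 8: 1, 2, 3, 4, 4, 4, 4, 5, 6, 7, 8
  row 9: 1, 2, 3, 4, 4, 4, 5, 6, 7, 8, 9
  row 10: 1, 2, 3, 4, 4, 5, 6, 7, 8, 9, 10
  row 11: 1, 2, 3, 4, 5, 6, 7, 8, 9, 10, 11

reading off 1-entries of Δ²R: w = (10, 1, 3, 4, 2, 9, 8, 11, 7, 6, 5).

|D(w)|=24, |Ess(w)|=6:

[(1, 9, 0), (4, 2, 1), (6, 8, 4), (8, 7, 4), (9, 6, 4), (10, 5, 4)]


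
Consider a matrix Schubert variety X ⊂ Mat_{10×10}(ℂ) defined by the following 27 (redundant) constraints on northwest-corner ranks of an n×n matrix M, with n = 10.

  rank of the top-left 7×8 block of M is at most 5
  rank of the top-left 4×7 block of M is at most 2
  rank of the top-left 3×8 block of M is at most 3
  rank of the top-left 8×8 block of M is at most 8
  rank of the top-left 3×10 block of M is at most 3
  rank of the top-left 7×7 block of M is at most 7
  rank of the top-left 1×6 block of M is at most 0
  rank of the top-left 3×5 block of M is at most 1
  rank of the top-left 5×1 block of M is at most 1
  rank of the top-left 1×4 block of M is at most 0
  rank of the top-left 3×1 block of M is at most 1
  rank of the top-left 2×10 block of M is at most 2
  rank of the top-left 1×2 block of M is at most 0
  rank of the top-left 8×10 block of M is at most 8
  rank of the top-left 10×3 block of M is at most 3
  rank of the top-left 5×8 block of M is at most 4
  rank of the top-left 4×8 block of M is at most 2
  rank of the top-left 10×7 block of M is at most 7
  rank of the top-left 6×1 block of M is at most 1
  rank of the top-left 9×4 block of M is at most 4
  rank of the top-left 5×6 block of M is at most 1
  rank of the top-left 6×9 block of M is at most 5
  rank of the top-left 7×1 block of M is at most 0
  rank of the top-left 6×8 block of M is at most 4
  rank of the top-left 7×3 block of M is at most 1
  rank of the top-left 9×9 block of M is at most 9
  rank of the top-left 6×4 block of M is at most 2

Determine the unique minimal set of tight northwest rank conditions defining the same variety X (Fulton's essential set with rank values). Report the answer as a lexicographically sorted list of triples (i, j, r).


Rank table r_w(10×10) implied by the 27 constraints:

  0 | 0 | 0 | 0 | 0 | 0 | 1 | 1 | 1 | 1
  0 | 1 | 1 | 1 | 1 | 1 | 2 | 2 | 2 | 2
  0 | 1 | 1 | 1 | 1 | 1 | 2 | 2 | 3 | 3
  0 | 1 | 1 | 1 | 1 | 1 | 2 | 2 | 3 | 4
  0 | 1 | 1 | 1 | 1 | 1 | 2 | 3 | 4 | 5
  0 | 1 | 1 | 2 | 2 | 2 | 3 | 4 | 5 | 6
  0 | 1 | 1 | 2 | 3 | 3 | 4 | 5 | 6 | 7
  1 | 2 | 2 | 3 | 4 | 4 | 5 | 6 | 7 | 8
  1 | 2 | 3 | 4 | 5 | 5 | 6 | 7 | 8 | 9
  1 | 2 | 3 | 4 | 5 | 6 | 7 | 8 | 9 | 10

giving w = (7, 2, 9, 10, 8, 4, 5, 1, 3, 6) via Δ²R.

Fulton essential set (5 of the 28 Rothe cells):

[(1, 6, 0), (4, 8, 2), (5, 6, 1), (7, 1, 0), (7, 3, 1)]


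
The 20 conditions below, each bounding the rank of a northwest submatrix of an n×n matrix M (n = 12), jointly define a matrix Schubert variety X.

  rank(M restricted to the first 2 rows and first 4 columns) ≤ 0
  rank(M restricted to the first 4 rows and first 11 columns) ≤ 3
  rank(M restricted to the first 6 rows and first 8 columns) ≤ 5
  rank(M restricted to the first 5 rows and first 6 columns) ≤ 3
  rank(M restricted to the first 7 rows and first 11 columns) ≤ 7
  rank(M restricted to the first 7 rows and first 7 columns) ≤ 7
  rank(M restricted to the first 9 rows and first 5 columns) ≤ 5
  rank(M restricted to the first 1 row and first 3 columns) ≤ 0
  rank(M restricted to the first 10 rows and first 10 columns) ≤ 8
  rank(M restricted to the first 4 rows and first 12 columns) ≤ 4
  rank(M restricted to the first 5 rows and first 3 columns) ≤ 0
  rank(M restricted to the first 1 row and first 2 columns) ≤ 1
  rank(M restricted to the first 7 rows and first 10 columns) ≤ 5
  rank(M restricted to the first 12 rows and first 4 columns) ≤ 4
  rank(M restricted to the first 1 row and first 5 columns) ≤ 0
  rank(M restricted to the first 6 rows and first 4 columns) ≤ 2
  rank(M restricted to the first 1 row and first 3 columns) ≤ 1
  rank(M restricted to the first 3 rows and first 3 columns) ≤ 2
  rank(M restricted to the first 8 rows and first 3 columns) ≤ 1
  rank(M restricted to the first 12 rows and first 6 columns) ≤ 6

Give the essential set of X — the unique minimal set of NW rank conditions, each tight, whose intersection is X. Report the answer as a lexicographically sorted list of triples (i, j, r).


Computing R[i][j] = min implied NW-rank bound (n=12, 20 conditions):

  row 1: 0 0 0 0 0 1 1 1 1 1 1 1
  row 2: 0 0 0 0 1 2 2 2 2 2 2 2
  row 3: 0 0 0 1 2 3 3 3 3 3 3 3
  row 4: 0 0 0 1 2 3 3 3 3 3 3 4
  row 5: 0 0 0 1 2 3 4 4 4 4 4 5
  row 6: 1 1 1 2 3 4 5 5 5 5 5 6
  row 7: 1 1 1 2 3 4 5 5 5 5 6 7
  row 8: 1 1 1 2 3 4 5 6 6 6 7 8
  row 9: 1 2 2 3 4 5 6 7 7 7 8 9
  row 10: 1 2 3 4 5 6 7 8 8 8 9 10
  row 11: 1 2 3 4 5 6 7 8 9 9 10 11
  row 12: 1 2 3 4 5 6 7 8 9 10 11 12

giving w = (6, 5, 4, 12, 7, 1, 11, 8, 2, 3, 9, 10) via Δ²R.

|D(w)|=30, |Ess(w)|=6:

[(1, 5, 0), (2, 4, 0), (4, 11, 3), (5, 3, 0), (7, 10, 5), (8, 3, 1)]


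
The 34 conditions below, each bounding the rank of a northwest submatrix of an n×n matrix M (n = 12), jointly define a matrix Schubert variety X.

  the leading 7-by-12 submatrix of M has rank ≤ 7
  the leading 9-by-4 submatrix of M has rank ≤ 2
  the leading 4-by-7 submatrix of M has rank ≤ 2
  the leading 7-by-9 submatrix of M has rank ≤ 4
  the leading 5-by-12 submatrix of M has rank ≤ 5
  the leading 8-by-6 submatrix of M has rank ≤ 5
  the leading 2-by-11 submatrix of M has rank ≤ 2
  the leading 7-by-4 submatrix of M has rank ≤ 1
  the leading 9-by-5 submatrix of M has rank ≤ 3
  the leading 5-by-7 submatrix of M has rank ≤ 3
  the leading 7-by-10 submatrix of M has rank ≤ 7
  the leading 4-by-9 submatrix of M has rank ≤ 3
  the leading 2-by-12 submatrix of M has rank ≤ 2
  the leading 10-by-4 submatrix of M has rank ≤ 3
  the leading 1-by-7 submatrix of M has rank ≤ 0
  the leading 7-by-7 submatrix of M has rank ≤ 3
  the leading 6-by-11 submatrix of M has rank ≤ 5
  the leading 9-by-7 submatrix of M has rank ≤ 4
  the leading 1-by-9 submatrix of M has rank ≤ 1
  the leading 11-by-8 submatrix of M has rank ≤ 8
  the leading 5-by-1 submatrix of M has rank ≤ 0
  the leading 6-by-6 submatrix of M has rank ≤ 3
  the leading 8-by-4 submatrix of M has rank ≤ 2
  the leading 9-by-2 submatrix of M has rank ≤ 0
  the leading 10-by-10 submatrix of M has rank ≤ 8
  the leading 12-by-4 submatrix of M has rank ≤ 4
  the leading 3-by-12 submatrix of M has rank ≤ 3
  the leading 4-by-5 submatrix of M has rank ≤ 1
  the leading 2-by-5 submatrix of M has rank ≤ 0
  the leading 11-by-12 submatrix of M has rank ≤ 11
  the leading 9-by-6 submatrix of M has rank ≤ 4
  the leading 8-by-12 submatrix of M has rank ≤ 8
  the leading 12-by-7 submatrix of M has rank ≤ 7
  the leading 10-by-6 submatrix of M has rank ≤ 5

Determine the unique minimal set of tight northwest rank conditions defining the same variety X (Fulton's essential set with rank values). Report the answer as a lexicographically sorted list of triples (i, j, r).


Recovering R(i,j) via the rank-extension bound from the 34 conditions:

  row 1: 0 0 0 0 0 0 0 1 1 1 1 1
  row 2: 0 0 0 0 0 1 1 2 2 2 2 2
  row 3: 0 0 1 1 1 2 2 3 3 3 3 3
  row 4: 0 0 1 1 1 2 2 3 3 4 4 4
  row 5: 0 0 1 1 2 3 3 4 4 5 5 5
  row 6: 0 0 1 1 2 3 3 4 4 5 5 6
  row 7: 0 0 1 1 2 3 3 4 4 5 6 7
  row 8: 0 0 1 2 3 4 4 5 5 6 7 8
  row 9: 0 0 1 2 3 4 4 5 6 7 8 9
  row 10: 1 1 2 3 4 5 5 6 7 8 9 10
  row 11: 1 2 3 4 5 6 6 7 8 9 10 11
  row 12: 1 2 3 4 5 6 7 8 9 10 11 12

reading off 1-entries of Δ²R: w = (8, 6, 3, 10, 5, 12, 11, 4, 9, 1, 2, 7).

ℓ(w)=39; the 11 essential cells (i,j,r):

[(1, 7, 0), (2, 5, 0), (4, 5, 1), (4, 7, 2), (4, 9, 3), (6, 11, 5), (7, 4, 1), (7, 7, 3), (7, 9, 4), (9, 2, 0), (9, 7, 4)]


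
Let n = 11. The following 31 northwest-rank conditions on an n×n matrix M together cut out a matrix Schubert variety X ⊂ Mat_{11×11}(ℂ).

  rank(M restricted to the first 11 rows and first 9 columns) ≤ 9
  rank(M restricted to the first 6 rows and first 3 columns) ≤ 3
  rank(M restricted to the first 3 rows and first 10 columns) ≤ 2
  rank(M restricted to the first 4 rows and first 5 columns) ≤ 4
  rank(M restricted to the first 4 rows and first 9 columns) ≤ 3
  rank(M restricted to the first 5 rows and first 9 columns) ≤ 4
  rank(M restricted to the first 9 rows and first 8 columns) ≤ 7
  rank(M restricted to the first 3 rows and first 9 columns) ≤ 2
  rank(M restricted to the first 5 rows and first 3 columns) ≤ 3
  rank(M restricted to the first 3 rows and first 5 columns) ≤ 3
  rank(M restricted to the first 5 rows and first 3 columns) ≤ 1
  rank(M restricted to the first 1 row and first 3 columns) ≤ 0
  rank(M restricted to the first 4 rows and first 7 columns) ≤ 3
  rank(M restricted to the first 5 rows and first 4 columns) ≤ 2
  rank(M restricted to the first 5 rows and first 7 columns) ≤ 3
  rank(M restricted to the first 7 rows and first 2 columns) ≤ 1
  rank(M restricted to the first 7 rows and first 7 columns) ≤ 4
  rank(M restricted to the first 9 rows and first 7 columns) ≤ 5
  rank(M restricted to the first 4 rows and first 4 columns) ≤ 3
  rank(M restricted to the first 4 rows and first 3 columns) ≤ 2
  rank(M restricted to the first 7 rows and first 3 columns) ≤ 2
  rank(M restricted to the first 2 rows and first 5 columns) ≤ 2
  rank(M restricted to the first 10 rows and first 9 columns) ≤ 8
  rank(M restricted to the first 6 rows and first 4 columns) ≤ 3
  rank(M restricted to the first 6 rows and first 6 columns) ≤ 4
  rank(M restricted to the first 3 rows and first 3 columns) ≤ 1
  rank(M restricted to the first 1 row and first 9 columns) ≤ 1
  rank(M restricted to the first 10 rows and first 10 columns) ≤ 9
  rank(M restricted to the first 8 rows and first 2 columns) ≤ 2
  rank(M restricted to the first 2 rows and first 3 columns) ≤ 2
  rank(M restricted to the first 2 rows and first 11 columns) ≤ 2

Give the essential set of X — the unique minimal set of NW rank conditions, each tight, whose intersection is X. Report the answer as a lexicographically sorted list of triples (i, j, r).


Recovering R(i,j) via the rank-extension bound from the 31 conditions:

  i=1: 0  0  0  1  1  1  1  1  1  1  1
  i=2: 1  1  1  2  2  2  2  2  2  2  2
  i=3: 1  1  1  2  2  2  2  2  2  2  3
  i=4: 1  1  1  2  3  3  3  3  3  3  4
  i=5: 1  1  1  2  3  3  3  4  4  4  5
  i=6: 1  1  2  3  4  4  4  5  5  5  6
  i=7: 1  1  2  3  4  4  4  5  6  6  7
  i=8: 1  2  3  4  5  5  5  6  7  7  8
  i=9: 1  2  3  4  5  5  5  6  7  8  9
  i=10: 1  2  3  4  5  6  6  7  8  9  10
  i=11: 1  2  3  4  5  6  7  8  9  10  11

second differences of R give the permutation w = (4, 1, 11, 5, 8, 3, 9, 2, 10, 6, 7).

D(w) has 23 cells with 7 SE-corners; essential set:

[(1, 3, 0), (3, 10, 2), (5, 3, 1), (5, 7, 3), (7, 2, 1), (7, 7, 4), (9, 7, 5)]


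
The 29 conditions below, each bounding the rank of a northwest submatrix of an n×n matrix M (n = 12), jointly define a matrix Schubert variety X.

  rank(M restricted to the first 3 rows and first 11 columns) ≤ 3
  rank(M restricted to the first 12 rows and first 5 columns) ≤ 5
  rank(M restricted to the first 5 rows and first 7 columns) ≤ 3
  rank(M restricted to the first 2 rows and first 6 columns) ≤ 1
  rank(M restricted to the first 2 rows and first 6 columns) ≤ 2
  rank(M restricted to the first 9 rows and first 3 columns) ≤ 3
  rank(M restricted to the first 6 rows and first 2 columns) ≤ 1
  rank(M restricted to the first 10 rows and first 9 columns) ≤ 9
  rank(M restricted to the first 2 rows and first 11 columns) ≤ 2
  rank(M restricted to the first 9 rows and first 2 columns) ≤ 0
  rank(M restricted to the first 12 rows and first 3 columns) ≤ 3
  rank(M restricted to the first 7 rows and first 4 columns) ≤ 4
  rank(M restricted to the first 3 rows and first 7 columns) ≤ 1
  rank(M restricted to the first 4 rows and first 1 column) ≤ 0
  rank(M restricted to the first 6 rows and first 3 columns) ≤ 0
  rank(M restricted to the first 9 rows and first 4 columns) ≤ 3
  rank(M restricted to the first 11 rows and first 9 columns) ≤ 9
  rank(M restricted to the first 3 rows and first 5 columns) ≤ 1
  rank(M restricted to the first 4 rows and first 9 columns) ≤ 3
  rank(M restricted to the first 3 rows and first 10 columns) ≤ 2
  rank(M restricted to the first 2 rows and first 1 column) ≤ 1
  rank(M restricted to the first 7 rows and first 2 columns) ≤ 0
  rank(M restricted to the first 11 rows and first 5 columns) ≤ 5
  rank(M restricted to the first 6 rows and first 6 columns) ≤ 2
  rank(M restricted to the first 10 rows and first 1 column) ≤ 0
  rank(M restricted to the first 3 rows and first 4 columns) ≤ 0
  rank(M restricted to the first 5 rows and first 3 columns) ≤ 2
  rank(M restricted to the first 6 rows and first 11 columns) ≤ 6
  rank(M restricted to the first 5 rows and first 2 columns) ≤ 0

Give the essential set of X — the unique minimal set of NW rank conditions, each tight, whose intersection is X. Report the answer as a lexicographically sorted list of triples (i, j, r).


Computing R[i][j] = min implied NW-rank bound (n=12, 29 conditions):

  i=1: 0, 0, 0, 0, 1, 1, 1, 1, 1, 1, 1, 1
  i=2: 0, 0, 0, 0, 1, 1, 1, 2, 2, 2, 2, 2
  i=3: 0, 0, 0, 0, 1, 1, 1, 2, 2, 2, 3, 3
  i=4: 0, 0, 0, 1, 2, 2, 2, 3, 3, 3, 4, 4
  i=5: 0, 0, 0, 1, 2, 2, 3, 4, 4, 4, 5, 5
  i=6: 0, 0, 0, 1, 2, 2, 3, 4, 5, 5, 6, 6
  i=7: 0, 0, 1, 2, 3, 3, 4, 5, 6, 6, 7, 7
  i=8: 0, 0, 1, 2, 3, 4, 5, 6, 7, 7, 8, 8
  i=9: 0, 0, 1, 2, 3, 4, 5, 6, 7, 8, 9, 9
  i=10: 0, 1, 2, 3, 4, 5, 6, 7, 8, 9, 10, 10
  i=11: 1, 2, 3, 4, 5, 6, 7, 8, 9, 10, 11, 11
  i=12: 1, 2, 3, 4, 5, 6, 7, 8, 9, 10, 11, 12

second differences of R give the permutation w = (5, 8, 11, 4, 7, 9, 3, 6, 10, 2, 1, 12).

Rothe diagram D(w) (36 cells), 7 SE-corners (essential conditions):

[(3, 4, 0), (3, 7, 1), (3, 10, 2), (6, 3, 0), (6, 6, 2), (9, 2, 0), (10, 1, 0)]


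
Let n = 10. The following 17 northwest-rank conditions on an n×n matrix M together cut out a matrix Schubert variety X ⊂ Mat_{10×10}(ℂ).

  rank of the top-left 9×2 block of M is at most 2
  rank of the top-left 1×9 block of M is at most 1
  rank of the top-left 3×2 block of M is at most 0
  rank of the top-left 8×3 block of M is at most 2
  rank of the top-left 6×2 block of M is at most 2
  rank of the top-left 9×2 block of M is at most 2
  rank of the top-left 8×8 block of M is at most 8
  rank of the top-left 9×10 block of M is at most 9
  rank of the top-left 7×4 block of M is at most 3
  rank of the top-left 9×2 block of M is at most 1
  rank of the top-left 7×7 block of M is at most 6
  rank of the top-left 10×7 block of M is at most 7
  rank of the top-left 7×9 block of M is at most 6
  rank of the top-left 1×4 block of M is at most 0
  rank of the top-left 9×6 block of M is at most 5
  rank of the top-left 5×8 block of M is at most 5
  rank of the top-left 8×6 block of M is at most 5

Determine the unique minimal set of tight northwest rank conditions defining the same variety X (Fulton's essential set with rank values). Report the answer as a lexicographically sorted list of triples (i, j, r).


Recovering R(i,j) via the rank-extension bound from the 17 conditions:

  R[1]: 0, 0, 0, 0, 1, 1, 1, 1, 1, 1
  R[2]: 0, 0, 1, 1, 2, 2, 2, 2, 2, 2
  R[3]: 0, 0, 1, 2, 3, 3, 3, 3, 3, 3
  R[4]: 1, 1, 2, 3, 4, 4, 4, 4, 4, 4
  R[5]: 1, 1, 2, 3, 4, 5, 5, 5, 5, 5
  R[6]: 1, 1, 2, 3, 4, 5, 6, 6, 6, 6
  R[7]: 1, 1, 2, 3, 4, 5, 6, 6, 6, 7
  R[8]: 1, 1, 2, 3, 4, 5, 6, 7, 7, 8
  R[9]: 1, 1, 2, 3, 4, 5, 6, 7, 8, 9
  R[10]: 1, 2, 3, 4, 5, 6, 7, 8, 9, 10

the unique w with this rank table is (5, 3, 4, 1, 6, 7, 10, 8, 9, 2).

Fulton essential set (4 of the 15 Rothe cells):

[(1, 4, 0), (3, 2, 0), (7, 9, 6), (9, 2, 1)]


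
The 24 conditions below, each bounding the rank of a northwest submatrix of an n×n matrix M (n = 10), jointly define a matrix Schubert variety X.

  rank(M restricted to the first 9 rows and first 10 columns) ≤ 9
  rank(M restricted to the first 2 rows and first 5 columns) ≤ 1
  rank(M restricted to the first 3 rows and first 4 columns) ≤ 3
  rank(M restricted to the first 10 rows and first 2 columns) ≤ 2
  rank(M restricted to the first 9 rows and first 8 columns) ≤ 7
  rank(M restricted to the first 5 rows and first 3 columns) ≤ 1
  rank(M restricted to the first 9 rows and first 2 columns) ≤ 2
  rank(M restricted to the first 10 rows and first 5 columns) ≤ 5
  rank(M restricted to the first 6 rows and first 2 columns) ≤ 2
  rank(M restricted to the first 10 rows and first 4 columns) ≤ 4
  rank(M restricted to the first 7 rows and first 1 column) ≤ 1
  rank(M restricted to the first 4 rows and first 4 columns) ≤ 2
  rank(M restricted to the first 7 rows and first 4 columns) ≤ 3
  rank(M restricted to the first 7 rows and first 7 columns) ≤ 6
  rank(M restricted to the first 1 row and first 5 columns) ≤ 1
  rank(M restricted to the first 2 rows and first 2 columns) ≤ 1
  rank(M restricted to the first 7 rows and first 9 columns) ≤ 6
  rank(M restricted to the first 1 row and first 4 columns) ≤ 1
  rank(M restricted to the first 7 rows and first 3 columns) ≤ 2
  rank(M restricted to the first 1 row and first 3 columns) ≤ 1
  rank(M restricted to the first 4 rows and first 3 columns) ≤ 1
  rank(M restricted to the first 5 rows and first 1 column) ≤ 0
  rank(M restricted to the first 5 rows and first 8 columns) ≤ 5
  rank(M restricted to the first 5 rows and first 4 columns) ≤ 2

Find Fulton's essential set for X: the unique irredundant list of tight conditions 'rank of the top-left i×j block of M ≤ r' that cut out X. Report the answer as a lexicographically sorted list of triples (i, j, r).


Reconstructing r_w from the 24 given conditions:

  i=1: 0 1 1 1 1 1 1 1 1 1
  i=2: 0 1 1 1 1 2 2 2 2 2
  i=3: 0 1 1 2 2 3 3 3 3 3
  i=4: 0 1 1 2 3 4 4 4 4 4
  i=5: 0 1 1 2 3 4 5 5 5 5
  i=6: 1 2 2 3 4 5 6 6 6 6
  i=7: 1 2 2 3 4 5 6 6 6 7
  i=8: 1 2 3 4 5 6 7 7 7 8
  i=9: 1 2 3 4 5 6 7 7 8 9
  i=10: 1 2 3 4 5 6 7 8 9 10

hence w(1..10) = (2, 6, 4, 5, 7, 1, 10, 3, 9, 8).

Rothe diagram D(w) (15 cells), 6 SE-corners (essential conditions):

[(2, 5, 1), (5, 1, 0), (5, 3, 1), (7, 3, 2), (7, 9, 6), (9, 8, 7)]
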